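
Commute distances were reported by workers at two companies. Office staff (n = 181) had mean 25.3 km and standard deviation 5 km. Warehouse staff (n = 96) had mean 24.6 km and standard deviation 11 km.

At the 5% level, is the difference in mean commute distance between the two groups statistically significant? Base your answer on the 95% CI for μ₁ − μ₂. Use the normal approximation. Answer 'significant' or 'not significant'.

SE₁ = s₁/√n₁ = 5/√181 = 0.3716; SE₂ = 11/√96 = 1.1227.
Independent samples, unequal variances: SE_diff = √(SE₁² + SE₂²) = √(0.13808656 + 1.26045529) = 1.1826.
z* = 1.960, so margin of error = 1.960 × 1.1826 = 2.3179.
Difference in means = 25.3 − 24.6 = 0.7000.
0.7000 ± 2.3179 → (-1.6179, 3.0179).
The interval (-1.6179, 3.0179) contains 0, so the difference is not significant.

not significant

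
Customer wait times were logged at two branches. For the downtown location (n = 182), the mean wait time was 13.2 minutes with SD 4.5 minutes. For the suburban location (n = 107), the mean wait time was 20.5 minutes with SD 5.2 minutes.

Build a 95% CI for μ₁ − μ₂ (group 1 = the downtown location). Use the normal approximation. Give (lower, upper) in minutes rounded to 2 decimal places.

SE₁ = s₁/√n₁ = 4.5/√182 = 0.3336; SE₂ = 5.2/√107 = 0.5027.
Independent samples, unequal variances: SE_diff = √(SE₁² + SE₂²) = √(0.11128896 + 0.25270729) = 0.6033.
z* = 1.960, so margin of error = 1.960 × 0.6033 = 1.1825.
Difference in means = 13.2 − 20.5 = -7.3000.
-7.3000 ± 1.1825 → (-8.48, -6.12).

(-8.48, -6.12)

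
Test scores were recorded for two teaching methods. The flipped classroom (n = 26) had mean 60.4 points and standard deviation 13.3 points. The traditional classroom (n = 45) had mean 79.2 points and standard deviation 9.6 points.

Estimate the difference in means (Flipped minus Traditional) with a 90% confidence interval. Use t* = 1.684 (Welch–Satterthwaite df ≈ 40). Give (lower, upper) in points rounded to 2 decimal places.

Standard errors of each mean: 13.3/√26 = 2.6083 and 9.6/√45 = 1.4311.
SE(x̄₁ − x̄₂) = √(2.6083² + 1.4311²) = 2.9751 for independent samples with unequal variances.
With t* = 1.684, the margin is 1.684 × 2.9751 = 5.0101.
x̄₁ − x̄₂ = 60.4 − 79.2 = -18.8000; the interval is -18.8000 ± 5.0101 = (-23.81, -13.79).

(-23.81, -13.79)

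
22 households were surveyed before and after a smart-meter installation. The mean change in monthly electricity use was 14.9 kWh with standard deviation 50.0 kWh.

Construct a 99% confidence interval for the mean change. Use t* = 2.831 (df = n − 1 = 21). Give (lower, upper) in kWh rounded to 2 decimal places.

(-15.28, 45.08)

Paired design: SE = s_d/√n = 50.0/√22 = 10.6600.
t* = 2.831; margin of error = 2.831 × 10.6600 = 30.1785.
14.9 ± 30.1785 → (-15.28, 45.08).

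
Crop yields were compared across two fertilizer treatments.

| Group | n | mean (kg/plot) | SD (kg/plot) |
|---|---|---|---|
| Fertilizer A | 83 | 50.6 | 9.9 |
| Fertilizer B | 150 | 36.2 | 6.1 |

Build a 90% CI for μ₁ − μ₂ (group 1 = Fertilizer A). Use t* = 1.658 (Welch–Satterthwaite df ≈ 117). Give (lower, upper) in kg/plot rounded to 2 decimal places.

Standard errors of each mean: 9.9/√83 = 1.0867 and 6.1/√150 = 0.4981.
SE(x̄₁ − x̄₂) = √(1.0867² + 0.4981²) = 1.1954 for independent samples with unequal variances.
With t* = 1.658, the margin is 1.658 × 1.1954 = 1.9820.
x̄₁ − x̄₂ = 50.6 − 36.2 = 14.4000; the interval is 14.4000 ± 1.9820 = (12.42, 16.38).

(12.42, 16.38)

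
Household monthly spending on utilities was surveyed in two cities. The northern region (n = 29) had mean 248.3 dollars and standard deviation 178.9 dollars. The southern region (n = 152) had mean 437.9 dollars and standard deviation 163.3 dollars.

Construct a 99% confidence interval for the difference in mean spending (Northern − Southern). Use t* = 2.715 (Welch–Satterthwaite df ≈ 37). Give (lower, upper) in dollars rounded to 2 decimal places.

(-286.70, -92.50)

Per-group SEs: s₁/√n₁ = 178.9/√29 = 33.2209, s₂/√n₂ = 163.3/√152 = 13.2454.
Unpooled SE of the difference: √(1103.62819681 + 175.44062116) = 35.7641.
Margin of error = t* · SE = 2.715 × 35.7641 = 97.0995.
x̄₁ − x̄₂ = 248.3 − 437.9 = -189.6000.
CI: -189.6000 ± 97.0995 = (-286.70, -92.50).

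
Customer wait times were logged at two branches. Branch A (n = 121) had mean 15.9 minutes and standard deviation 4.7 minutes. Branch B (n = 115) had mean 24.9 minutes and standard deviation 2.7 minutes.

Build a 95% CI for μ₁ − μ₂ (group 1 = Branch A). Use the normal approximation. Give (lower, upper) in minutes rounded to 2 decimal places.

(-9.97, -8.03)

SE₁ = s₁/√n₁ = 4.7/√121 = 0.4273; SE₂ = 2.7/√115 = 0.2518.
Independent samples, unequal variances: SE_diff = √(SE₁² + SE₂²) = √(0.18258529 + 0.06340324) = 0.4960.
z* = 1.960, so margin of error = 1.960 × 0.4960 = 0.9722.
Difference in means = 15.9 − 24.9 = -9.0000.
-9.0000 ± 0.9722 → (-9.97, -8.03).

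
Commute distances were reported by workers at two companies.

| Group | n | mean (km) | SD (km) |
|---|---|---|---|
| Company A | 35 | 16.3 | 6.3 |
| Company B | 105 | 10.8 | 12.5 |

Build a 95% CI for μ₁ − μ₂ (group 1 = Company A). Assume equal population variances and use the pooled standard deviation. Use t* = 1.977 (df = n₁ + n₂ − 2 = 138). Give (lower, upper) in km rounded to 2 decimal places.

(1.14, 9.86)

Pooled variance s_p² = [34·6.3² + 104·12.5²] / (35+105−2) = 127.5323, so s_p = 11.2930.
SE_diff = s_p·√(1/n₁ + 1/n₂) = 11.2930·√(1/35 + 1/105) = 2.2042.
t* = 1.977; margin = 1.977 × 2.2042 = 4.3577.
Difference = 16.3 − 10.8 = 5.5000.
5.5000 ± 4.3577 → (1.14, 9.86).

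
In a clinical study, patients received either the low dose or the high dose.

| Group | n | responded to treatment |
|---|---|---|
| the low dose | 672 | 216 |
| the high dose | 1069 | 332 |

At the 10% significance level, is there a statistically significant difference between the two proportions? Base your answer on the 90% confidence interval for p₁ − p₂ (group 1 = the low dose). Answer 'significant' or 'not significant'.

not significant

p̂₁ = 216/672 = 0.3214 and p̂₂ = 332/1069 = 0.3106.
SE₁ = √(p̂₁(1−p̂₁)/n₁) = √(0.3214·0.6786/672) = 0.01802; SE₂ = √(0.3106·0.6894/1069) = 0.01415.
Independent samples: SE of the difference = √(SE₁² + SE₂²) = √(0.0003247204 + 0.0002002225) = 0.02291.
z* for 90% confidence is 1.645, so the margin of error is 1.645 × 0.02291 = 0.03769.
Point estimate p̂₁ − p̂₂ = 0.3214 − 0.3106 = 0.0108.
0.0108 ± 0.03769 → (-0.02689, 0.04849).
The interval (-0.02689, 0.04849) contains 0, so the difference is not significant.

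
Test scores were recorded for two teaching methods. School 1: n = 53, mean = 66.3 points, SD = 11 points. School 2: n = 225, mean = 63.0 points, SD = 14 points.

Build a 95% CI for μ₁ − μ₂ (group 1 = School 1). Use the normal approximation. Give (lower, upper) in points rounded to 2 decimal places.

Per-group SEs: s₁/√n₁ = 11/√53 = 1.5110, s₂/√n₂ = 14/√225 = 0.9333.
Unpooled SE of the difference: √(2.283121 + 0.87104889) = 1.7760.
Margin of error = z* · SE = 1.960 × 1.7760 = 3.4810.
x̄₁ − x̄₂ = 66.3 − 63.0 = 3.3000.
CI: 3.3000 ± 3.4810 = (-0.18, 6.78).

(-0.18, 6.78)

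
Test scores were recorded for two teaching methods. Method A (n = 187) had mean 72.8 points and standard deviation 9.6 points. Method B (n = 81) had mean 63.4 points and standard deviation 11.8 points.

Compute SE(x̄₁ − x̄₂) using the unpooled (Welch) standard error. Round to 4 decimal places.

Per-group SEs: s₁/√n₁ = 9.6/√187 = 0.7020, s₂/√n₂ = 11.8/√81 = 1.3111.
Unpooled SE of the difference: √(0.492804 + 1.71898321) = 1.4872.

1.4872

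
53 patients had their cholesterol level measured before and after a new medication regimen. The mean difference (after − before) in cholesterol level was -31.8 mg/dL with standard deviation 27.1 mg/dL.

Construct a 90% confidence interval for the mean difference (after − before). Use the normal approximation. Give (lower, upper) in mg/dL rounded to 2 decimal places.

This is a matched-pairs design, so SE = s_d/√n = 27.1/√53 = 3.7225.
Margin = 1.645 × 3.7225 = 6.1235; the interval is -31.8 ± 6.1235 = (-37.92, -25.68).

(-37.92, -25.68)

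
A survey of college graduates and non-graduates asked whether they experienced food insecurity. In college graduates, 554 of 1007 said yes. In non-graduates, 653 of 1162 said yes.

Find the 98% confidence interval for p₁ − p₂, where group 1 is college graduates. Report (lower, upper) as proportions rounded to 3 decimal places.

First, p̂₁ = 554/1007 = 0.5501; p̂₂ = 653/1162 = 0.5620.
The two standard errors are √(0.5501×0.4499/1007) = 0.01568 and √(0.5620×0.4380/1162) = 0.01455.
Because the samples are independent, SE_diff = √(0.01568² + 0.01455²) = 0.02139.
Using z* = 2.326 for 98%, ME = 2.326 × 0.02139 = 0.04975.
p̂₁ − p̂₂ = -0.0119; interval -0.0119 ± 0.04975 gives (-0.062, 0.038).

(-0.062, 0.038)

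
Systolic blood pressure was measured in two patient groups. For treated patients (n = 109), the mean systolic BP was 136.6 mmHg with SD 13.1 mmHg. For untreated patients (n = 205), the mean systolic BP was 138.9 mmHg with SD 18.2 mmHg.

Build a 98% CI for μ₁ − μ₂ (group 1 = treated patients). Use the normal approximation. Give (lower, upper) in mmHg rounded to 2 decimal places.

SE₁ = s₁/√n₁ = 13.1/√109 = 1.2548; SE₂ = 18.2/√205 = 1.2711.
Independent samples, unequal variances: SE_diff = √(SE₁² + SE₂²) = √(1.57452304 + 1.61569521) = 1.7861.
z* = 2.326, so margin of error = 2.326 × 1.7861 = 4.1545.
Difference in means = 136.6 − 138.9 = -2.3000.
-2.3000 ± 4.1545 → (-6.45, 1.85).

(-6.45, 1.85)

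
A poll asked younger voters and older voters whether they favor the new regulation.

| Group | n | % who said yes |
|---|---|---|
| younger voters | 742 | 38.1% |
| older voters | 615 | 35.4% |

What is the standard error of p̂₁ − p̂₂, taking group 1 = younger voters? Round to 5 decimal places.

0.02626

The two standard errors are √(0.3810×0.6190/742) = 0.01783 and √(0.3540×0.6460/615) = 0.01928.
Because the samples are independent, SE_diff = √(0.01783² + 0.01928²) = 0.02626.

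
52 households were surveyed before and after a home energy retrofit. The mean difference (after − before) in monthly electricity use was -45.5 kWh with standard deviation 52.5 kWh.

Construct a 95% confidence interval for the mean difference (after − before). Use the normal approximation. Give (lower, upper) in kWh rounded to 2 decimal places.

(-59.77, -31.23)

This is a matched-pairs design, so SE = s_d/√n = 52.5/√52 = 7.2804.
Margin = 1.960 × 7.2804 = 14.2696; the interval is -45.5 ± 14.2696 = (-59.77, -31.23).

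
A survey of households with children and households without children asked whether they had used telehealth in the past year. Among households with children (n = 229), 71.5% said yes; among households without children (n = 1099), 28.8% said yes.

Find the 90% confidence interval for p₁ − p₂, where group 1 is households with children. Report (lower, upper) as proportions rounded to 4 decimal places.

Each SE is √(p̂(1−p̂)/n): √(0.7150·0.2850/229) = 0.02983 and √(0.2880·0.7120/1099) = 0.01366.
SE(p̂₁ − p̂₂) = √(SE₁² + SE₂²) = √(0.0008898289 + 0.0001865956) = 0.03281, since the two samples are independent.
At 90% confidence z* = 1.645; margin = 1.645 × 0.03281 = 0.05397.
The difference is 0.7150 − 0.2880 = 0.4270, so the interval is 0.4270 ± 0.05397 = (0.3730, 0.4810).

(0.3730, 0.4810)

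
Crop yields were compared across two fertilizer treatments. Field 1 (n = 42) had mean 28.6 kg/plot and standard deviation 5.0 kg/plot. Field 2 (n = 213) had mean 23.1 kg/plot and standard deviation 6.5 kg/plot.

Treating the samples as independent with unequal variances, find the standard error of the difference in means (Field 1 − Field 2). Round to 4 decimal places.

0.8908

Per-group SEs: s₁/√n₁ = 5.0/√42 = 0.7715, s₂/√n₂ = 6.5/√213 = 0.4454.
Unpooled SE of the difference: √(0.59521225 + 0.19838116) = 0.8908.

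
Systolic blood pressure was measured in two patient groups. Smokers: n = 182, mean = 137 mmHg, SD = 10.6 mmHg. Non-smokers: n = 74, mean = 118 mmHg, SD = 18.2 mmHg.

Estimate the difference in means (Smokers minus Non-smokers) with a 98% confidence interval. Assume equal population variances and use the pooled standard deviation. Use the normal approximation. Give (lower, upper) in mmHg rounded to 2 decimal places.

(14.75, 23.25)

Pooled variance s_p² = [181·10.6² + 73·18.2²] / (182+74−2) = 175.2665, so s_p = 13.2388.
SE_diff = s_p·√(1/n₁ + 1/n₂) = 13.2388·√(1/182 + 1/74) = 1.8252.
z* = 2.326; margin = 2.326 × 1.8252 = 4.2454.
Difference = 137 − 118 = 19.0000.
19.0000 ± 4.2454 → (14.75, 23.25).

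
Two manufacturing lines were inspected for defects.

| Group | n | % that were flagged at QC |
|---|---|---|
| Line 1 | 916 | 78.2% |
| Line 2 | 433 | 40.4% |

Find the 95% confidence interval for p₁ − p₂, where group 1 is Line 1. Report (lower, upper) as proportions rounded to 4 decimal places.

(0.3246, 0.4314)

Each SE is √(p̂(1−p̂)/n): √(0.7820·0.2180/916) = 0.01364 and √(0.4040·0.5960/433) = 0.02358.
SE(p̂₁ − p̂₂) = √(SE₁² + SE₂²) = √(0.0001860496 + 0.0005560164) = 0.02724, since the two samples are independent.
At 95% confidence z* = 1.960; margin = 1.960 × 0.02724 = 0.05339.
The difference is 0.7820 − 0.4040 = 0.3780, so the interval is 0.3780 ± 0.05339 = (0.3246, 0.4314).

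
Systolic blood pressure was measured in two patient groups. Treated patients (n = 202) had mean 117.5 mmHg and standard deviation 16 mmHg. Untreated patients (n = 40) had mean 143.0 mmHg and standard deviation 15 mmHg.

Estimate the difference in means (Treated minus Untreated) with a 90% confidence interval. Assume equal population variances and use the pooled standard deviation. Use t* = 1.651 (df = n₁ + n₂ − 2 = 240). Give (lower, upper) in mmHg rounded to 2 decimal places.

(-30.03, -20.97)

s_p = √[((n₁−1)s₁² + (n₂−1)s₂²)/(n₁+n₂−2)] = √[(201·16² + 39·15²)/240] = 15.8418.
SE = 15.8418·√(1/202 + 1/40) = 2.7416.
With t* = 1.651, margin = 1.651 × 2.7416 = 4.5264.
x̄₁ − x̄₂ = 117.5 − 143.0 = -25.5000; interval -25.5000 ± 4.5264 = (-30.03, -20.97).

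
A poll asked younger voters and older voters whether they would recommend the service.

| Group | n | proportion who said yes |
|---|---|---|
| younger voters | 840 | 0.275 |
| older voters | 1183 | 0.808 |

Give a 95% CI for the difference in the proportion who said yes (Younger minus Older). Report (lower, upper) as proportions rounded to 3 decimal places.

(-0.571, -0.495)

Each SE is √(p̂(1−p̂)/n): √(0.2750·0.7250/840) = 0.01541 and √(0.8080·0.1920/1183) = 0.01145.
SE(p̂₁ − p̂₂) = √(SE₁² + SE₂²) = √(0.0002374681 + 0.0001311025) = 0.01920, since the two samples are independent.
At 95% confidence z* = 1.960; margin = 1.960 × 0.01920 = 0.03763.
The difference is 0.2750 − 0.8080 = -0.5330, so the interval is -0.5330 ± 0.03763 = (-0.571, -0.495).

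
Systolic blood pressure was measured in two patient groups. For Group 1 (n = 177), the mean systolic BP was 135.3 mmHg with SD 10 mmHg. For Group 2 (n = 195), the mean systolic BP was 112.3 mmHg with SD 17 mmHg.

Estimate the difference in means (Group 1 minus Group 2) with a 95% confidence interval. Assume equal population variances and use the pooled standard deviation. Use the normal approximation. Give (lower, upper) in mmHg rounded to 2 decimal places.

(20.13, 25.87)

Pooled variance s_p² = [176·10² + 194·17²] / (177+195−2) = 199.0973, so s_p = 14.1102.
SE_diff = s_p·√(1/n₁ + 1/n₂) = 14.1102·√(1/177 + 1/195) = 1.4649.
z* = 1.960; margin = 1.960 × 1.4649 = 2.8712.
Difference = 135.3 − 112.3 = 23.0000.
23.0000 ± 2.8712 → (20.13, 25.87).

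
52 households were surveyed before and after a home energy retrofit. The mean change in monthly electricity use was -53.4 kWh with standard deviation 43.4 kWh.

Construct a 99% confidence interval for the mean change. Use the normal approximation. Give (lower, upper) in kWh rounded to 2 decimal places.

(-68.90, -37.90)

Paired design: SE = s_d/√n = 43.4/√52 = 6.0185.
z* = 2.576; margin of error = 2.576 × 6.0185 = 15.5037.
-53.4 ± 15.5037 → (-68.90, -37.90).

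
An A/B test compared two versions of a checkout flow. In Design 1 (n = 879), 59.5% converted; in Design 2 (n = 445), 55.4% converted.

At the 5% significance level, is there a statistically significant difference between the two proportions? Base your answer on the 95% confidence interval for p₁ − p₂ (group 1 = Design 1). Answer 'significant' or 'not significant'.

Each SE is √(p̂(1−p̂)/n): √(0.5950·0.4050/879) = 0.01656 and √(0.5540·0.4460/445) = 0.02356.
SE(p̂₁ − p̂₂) = √(SE₁² + SE₂²) = √(0.0002742336 + 0.0005550736) = 0.02880, since the two samples are independent.
At 95% confidence z* = 1.960; margin = 1.960 × 0.02880 = 0.05645.
The difference is 0.5950 − 0.5540 = 0.0410, so the interval is 0.0410 ± 0.05645 = (-0.01545, 0.09745).
The interval (-0.01545, 0.09745) contains 0, so the difference is not significant.

not significant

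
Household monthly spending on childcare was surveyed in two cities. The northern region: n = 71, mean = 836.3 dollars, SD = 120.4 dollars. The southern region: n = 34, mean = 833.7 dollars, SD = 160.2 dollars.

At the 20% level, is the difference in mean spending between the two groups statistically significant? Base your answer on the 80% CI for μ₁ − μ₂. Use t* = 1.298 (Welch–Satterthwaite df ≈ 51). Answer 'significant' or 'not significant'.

not significant

Standard errors of each mean: 120.4/√71 = 14.2889 and 160.2/√34 = 27.4741.
SE(x̄₁ − x̄₂) = √(14.2889² + 27.4741²) = 30.9677 for independent samples with unequal variances.
With t* = 1.298, the margin is 1.298 × 30.9677 = 40.1961.
x̄₁ − x̄₂ = 836.3 − 833.7 = 2.6000; the interval is 2.6000 ± 40.1961 = (-37.5961, 42.7961).
The interval (-37.5961, 42.7961) contains 0, so the difference is not significant.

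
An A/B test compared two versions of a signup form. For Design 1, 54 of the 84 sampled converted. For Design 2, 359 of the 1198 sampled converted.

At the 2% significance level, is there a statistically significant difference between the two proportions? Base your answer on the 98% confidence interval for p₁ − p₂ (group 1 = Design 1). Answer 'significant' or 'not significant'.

significant

p̂₁ = 54/84 = 0.6429 and p̂₂ = 359/1198 = 0.2997.
SE₁ = √(p̂₁(1−p̂₁)/n₁) = √(0.6429·0.3571/84) = 0.05228; SE₂ = √(0.2997·0.7003/1198) = 0.01324.
Independent samples: SE of the difference = √(SE₁² + SE₂²) = √(0.0027331984 + 0.0001752976) = 0.05393.
z* for 98% confidence is 2.326, so the margin of error is 2.326 × 0.05393 = 0.12544.
Point estimate p̂₁ − p̂₂ = 0.6429 − 0.2997 = 0.3432.
0.3432 ± 0.12544 → (0.21776, 0.46864).
The interval (0.21776, 0.46864) does not contain 0, so the difference is significant.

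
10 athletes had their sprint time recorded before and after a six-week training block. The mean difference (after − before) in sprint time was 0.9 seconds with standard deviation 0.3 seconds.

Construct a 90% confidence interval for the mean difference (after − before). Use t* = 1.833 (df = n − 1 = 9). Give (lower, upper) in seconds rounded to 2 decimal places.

This is a matched-pairs design, so SE = s_d/√n = 0.3/√10 = 0.0949.
Margin = 1.833 × 0.0949 = 0.1740; the interval is 0.9 ± 0.1740 = (0.73, 1.07).

(0.73, 1.07)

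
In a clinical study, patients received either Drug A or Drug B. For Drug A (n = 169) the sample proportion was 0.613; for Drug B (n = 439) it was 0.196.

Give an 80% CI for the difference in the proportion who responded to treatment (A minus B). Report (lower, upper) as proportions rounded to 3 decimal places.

(0.363, 0.471)

SE₁ = √(p̂₁(1−p̂₁)/n₁) = √(0.6130·0.3870/169) = 0.03747; SE₂ = √(0.1960·0.8040/439) = 0.01895.
Independent samples: SE of the difference = √(SE₁² + SE₂²) = √(0.0014040009 + 0.0003591025) = 0.04199.
z* for 80% confidence is 1.282, so the margin of error is 1.282 × 0.04199 = 0.05383.
Point estimate p̂₁ − p̂₂ = 0.6130 − 0.1960 = 0.4170.
0.4170 ± 0.05383 → (0.363, 0.471).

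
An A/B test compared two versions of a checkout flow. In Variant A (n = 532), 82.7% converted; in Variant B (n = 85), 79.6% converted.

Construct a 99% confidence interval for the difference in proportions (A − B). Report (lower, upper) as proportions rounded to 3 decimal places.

(-0.089, 0.151)

The two standard errors are √(0.8270×0.1730/532) = 0.01640 and √(0.7960×0.2040/85) = 0.04371.
Because the samples are independent, SE_diff = √(0.01640² + 0.04371²) = 0.04669.
Using z* = 2.576 for 99%, ME = 2.576 × 0.04669 = 0.12027.
p̂₁ − p̂₂ = 0.0310; interval 0.0310 ± 0.12027 gives (-0.089, 0.151).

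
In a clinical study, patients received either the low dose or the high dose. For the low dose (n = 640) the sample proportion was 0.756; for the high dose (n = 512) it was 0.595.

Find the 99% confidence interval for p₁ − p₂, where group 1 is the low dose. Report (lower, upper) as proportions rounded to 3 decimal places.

The two standard errors are √(0.7560×0.2440/640) = 0.01698 and √(0.5950×0.4050/512) = 0.02169.
Because the samples are independent, SE_diff = √(0.01698² + 0.02169²) = 0.02755.
Using z* = 2.576 for 99%, ME = 2.576 × 0.02755 = 0.07097.
p̂₁ − p̂₂ = 0.1610; interval 0.1610 ± 0.07097 gives (0.090, 0.232).

(0.090, 0.232)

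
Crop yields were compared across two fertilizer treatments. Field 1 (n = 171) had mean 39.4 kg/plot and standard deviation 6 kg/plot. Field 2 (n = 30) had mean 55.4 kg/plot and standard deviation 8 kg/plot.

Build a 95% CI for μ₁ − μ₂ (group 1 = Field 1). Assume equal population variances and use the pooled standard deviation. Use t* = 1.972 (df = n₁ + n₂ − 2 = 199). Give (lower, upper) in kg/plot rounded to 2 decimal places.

Pooled variance s_p² = [170·6² + 29·8²] / (171+30−2) = 40.0804, so s_p = 6.3309.
SE_diff = s_p·√(1/n₁ + 1/n₂) = 6.3309·√(1/171 + 1/30) = 1.2532.
t* = 1.972; margin = 1.972 × 1.2532 = 2.4713.
Difference = 39.4 − 55.4 = -16.0000.
-16.0000 ± 2.4713 → (-18.47, -13.53).

(-18.47, -13.53)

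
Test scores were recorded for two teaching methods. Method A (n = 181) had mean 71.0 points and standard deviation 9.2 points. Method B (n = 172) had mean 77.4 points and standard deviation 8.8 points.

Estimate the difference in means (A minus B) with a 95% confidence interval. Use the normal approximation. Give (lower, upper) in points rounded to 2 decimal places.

(-8.28, -4.52)

Standard errors of each mean: 9.2/√181 = 0.6838 and 8.8/√172 = 0.6710.
SE(x̄₁ − x̄₂) = √(0.6838² + 0.6710²) = 0.9580 for independent samples with unequal variances.
With z* = 1.960, the margin is 1.960 × 0.9580 = 1.8777.
x̄₁ − x̄₂ = 71.0 − 77.4 = -6.4000; the interval is -6.4000 ± 1.8777 = (-8.28, -4.52).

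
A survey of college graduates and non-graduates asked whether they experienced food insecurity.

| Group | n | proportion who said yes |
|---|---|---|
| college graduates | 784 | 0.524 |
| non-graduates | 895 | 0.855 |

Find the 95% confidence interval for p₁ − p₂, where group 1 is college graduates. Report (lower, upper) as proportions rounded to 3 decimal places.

The two standard errors are √(0.5240×0.4760/784) = 0.01784 and √(0.8550×0.1450/895) = 0.01177.
Because the samples are independent, SE_diff = √(0.01784² + 0.01177²) = 0.02137.
Using z* = 1.960 for 95%, ME = 1.960 × 0.02137 = 0.04189.
p̂₁ − p̂₂ = -0.3310; interval -0.3310 ± 0.04189 gives (-0.373, -0.289).

(-0.373, -0.289)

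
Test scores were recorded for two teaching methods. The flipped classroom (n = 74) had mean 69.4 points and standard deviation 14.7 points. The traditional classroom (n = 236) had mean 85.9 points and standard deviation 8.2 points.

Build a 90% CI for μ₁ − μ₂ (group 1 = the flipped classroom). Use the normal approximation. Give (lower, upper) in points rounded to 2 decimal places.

(-19.44, -13.56)

Standard errors of each mean: 14.7/√74 = 1.7088 and 8.2/√236 = 0.5338.
SE(x̄₁ − x̄₂) = √(1.7088² + 0.5338²) = 1.7902 for independent samples with unequal variances.
With z* = 1.645, the margin is 1.645 × 1.7902 = 2.9449.
x̄₁ − x̄₂ = 69.4 − 85.9 = -16.5000; the interval is -16.5000 ± 2.9449 = (-19.44, -13.56).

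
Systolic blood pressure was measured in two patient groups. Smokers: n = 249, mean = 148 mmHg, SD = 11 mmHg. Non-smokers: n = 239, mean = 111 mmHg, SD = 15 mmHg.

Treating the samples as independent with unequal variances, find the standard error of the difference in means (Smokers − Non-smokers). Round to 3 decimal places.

1.195

Standard errors of each mean: 11/√249 = 0.6971 and 15/√239 = 0.9703.
SE(x̄₁ − x̄₂) = √(0.6971² + 0.9703²) = 1.1948 for independent samples with unequal variances.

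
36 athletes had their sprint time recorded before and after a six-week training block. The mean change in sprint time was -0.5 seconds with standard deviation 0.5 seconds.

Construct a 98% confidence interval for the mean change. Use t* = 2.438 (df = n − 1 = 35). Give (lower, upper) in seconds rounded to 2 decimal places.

(-0.70, -0.30)

This is a matched-pairs design, so SE = s_d/√n = 0.5/√36 = 0.0833.
Margin = 2.438 × 0.0833 = 0.2031; the interval is -0.5 ± 0.2031 = (-0.70, -0.30).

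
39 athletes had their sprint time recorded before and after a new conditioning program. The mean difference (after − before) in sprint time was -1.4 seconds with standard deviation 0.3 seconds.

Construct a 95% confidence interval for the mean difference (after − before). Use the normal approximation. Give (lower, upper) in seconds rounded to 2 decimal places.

This is a matched-pairs design, so SE = s_d/√n = 0.3/√39 = 0.0480.
Margin = 1.960 × 0.0480 = 0.0941; the interval is -1.4 ± 0.0941 = (-1.49, -1.31).

(-1.49, -1.31)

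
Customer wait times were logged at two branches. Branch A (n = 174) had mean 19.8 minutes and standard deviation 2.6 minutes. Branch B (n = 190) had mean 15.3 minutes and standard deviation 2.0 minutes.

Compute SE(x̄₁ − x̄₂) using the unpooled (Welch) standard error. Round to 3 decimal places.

Per-group SEs: s₁/√n₁ = 2.6/√174 = 0.1971, s₂/√n₂ = 2.0/√190 = 0.1451.
Unpooled SE of the difference: √(0.03884841 + 0.02105401) = 0.2447.

0.245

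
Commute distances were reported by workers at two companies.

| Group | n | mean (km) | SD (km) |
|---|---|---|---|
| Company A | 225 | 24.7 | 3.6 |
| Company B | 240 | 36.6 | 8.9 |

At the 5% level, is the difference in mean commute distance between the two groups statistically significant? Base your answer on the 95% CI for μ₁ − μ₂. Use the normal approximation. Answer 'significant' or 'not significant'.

significant

SE₁ = s₁/√n₁ = 3.6/√225 = 0.2400; SE₂ = 8.9/√240 = 0.5745.
Independent samples, unequal variances: SE_diff = √(SE₁² + SE₂²) = √(0.0576 + 0.33005025) = 0.6226.
z* = 1.960, so margin of error = 1.960 × 0.6226 = 1.2203.
Difference in means = 24.7 − 36.6 = -11.9000.
-11.9000 ± 1.2203 → (-13.1203, -10.6797).
The interval (-13.1203, -10.6797) does not contain 0, so the difference is significant.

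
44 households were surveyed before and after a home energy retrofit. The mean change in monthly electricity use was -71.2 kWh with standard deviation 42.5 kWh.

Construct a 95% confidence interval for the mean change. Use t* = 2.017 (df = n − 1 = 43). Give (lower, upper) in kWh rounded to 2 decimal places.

(-84.12, -58.28)

Paired design: SE = s_d/√n = 42.5/√44 = 6.4071.
t* = 2.017; margin of error = 2.017 × 6.4071 = 12.9231.
-71.2 ± 12.9231 → (-84.12, -58.28).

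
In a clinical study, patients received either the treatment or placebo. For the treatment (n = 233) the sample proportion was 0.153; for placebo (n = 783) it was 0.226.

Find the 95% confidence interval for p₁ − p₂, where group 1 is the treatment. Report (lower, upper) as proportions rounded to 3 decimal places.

(-0.128, -0.018)

The two standard errors are √(0.1530×0.8470/233) = 0.02358 and √(0.2260×0.7740/783) = 0.01495.
Because the samples are independent, SE_diff = √(0.02358² + 0.01495²) = 0.02792.
Using z* = 1.960 for 95%, ME = 1.960 × 0.02792 = 0.05472.
p̂₁ − p̂₂ = -0.0730; interval -0.0730 ± 0.05472 gives (-0.128, -0.018).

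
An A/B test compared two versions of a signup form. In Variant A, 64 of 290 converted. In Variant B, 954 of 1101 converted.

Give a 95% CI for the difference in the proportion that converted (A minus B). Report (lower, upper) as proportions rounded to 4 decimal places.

(-0.6976, -0.5940)

First, p̂₁ = 64/290 = 0.2207; p̂₂ = 954/1101 = 0.8665.
The two standard errors are √(0.2207×0.7793/290) = 0.02435 and √(0.8665×0.1335/1101) = 0.01025.
Because the samples are independent, SE_diff = √(0.02435² + 0.01025²) = 0.02642.
Using z* = 1.960 for 95%, ME = 1.960 × 0.02642 = 0.05178.
p̂₁ − p̂₂ = -0.6458; interval -0.6458 ± 0.05178 gives (-0.6976, -0.5940).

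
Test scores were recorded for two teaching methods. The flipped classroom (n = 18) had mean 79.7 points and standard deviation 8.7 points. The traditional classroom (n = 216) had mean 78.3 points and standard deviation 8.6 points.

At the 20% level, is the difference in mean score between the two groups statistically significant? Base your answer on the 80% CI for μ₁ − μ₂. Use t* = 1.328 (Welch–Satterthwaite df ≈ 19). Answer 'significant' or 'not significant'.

Standard errors of each mean: 8.7/√18 = 2.0506 and 8.6/√216 = 0.5852.
SE(x̄₁ − x̄₂) = √(2.0506² + 0.5852²) = 2.1325 for independent samples with unequal variances.
With t* = 1.328, the margin is 1.328 × 2.1325 = 2.8320.
x̄₁ − x̄₂ = 79.7 − 78.3 = 1.4000; the interval is 1.4000 ± 2.8320 = (-1.4320, 4.2320).
The interval (-1.4320, 4.2320) contains 0, so the difference is not significant.

not significant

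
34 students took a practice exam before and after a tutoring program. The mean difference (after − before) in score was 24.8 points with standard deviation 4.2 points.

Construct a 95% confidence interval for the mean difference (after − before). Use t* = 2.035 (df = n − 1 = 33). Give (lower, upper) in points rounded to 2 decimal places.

This is a matched-pairs design, so SE = s_d/√n = 4.2/√34 = 0.7203.
Margin = 2.035 × 0.7203 = 1.4658; the interval is 24.8 ± 1.4658 = (23.33, 26.27).

(23.33, 26.27)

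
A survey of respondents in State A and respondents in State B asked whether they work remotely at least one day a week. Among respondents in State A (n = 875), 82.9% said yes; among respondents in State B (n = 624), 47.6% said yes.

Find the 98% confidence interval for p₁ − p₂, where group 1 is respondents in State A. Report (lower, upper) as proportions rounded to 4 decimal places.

(0.2979, 0.4081)

The two standard errors are √(0.8290×0.1710/875) = 0.01273 and √(0.4760×0.5240/624) = 0.01999.
Because the samples are independent, SE_diff = √(0.01273² + 0.01999²) = 0.02370.
Using z* = 2.326 for 98%, ME = 2.326 × 0.02370 = 0.05513.
p̂₁ − p̂₂ = 0.3530; interval 0.3530 ± 0.05513 gives (0.2979, 0.4081).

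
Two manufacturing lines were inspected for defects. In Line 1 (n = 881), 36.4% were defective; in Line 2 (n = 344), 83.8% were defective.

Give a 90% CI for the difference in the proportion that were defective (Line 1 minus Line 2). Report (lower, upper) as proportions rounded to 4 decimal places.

SE₁ = √(p̂₁(1−p̂₁)/n₁) = √(0.3640·0.6360/881) = 0.01621; SE₂ = √(0.8380·0.1620/344) = 0.01987.
Independent samples: SE of the difference = √(SE₁² + SE₂²) = √(0.0002627641 + 0.0003948169) = 0.02564.
z* for 90% confidence is 1.645, so the margin of error is 1.645 × 0.02564 = 0.04218.
Point estimate p̂₁ − p̂₂ = 0.3640 − 0.8380 = -0.4740.
-0.4740 ± 0.04218 → (-0.5162, -0.4318).

(-0.5162, -0.4318)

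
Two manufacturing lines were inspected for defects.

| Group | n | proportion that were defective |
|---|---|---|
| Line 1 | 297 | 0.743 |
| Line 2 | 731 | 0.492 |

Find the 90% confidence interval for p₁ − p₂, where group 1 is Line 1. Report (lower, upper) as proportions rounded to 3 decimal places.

Each SE is √(p̂(1−p̂)/n): √(0.7430·0.2570/297) = 0.02536 and √(0.4920·0.5080/731) = 0.01849.
SE(p̂₁ − p̂₂) = √(SE₁² + SE₂²) = √(0.0006431296 + 0.0003418801) = 0.03138, since the two samples are independent.
At 90% confidence z* = 1.645; margin = 1.645 × 0.03138 = 0.05162.
The difference is 0.7430 − 0.4920 = 0.2510, so the interval is 0.2510 ± 0.05162 = (0.199, 0.303).

(0.199, 0.303)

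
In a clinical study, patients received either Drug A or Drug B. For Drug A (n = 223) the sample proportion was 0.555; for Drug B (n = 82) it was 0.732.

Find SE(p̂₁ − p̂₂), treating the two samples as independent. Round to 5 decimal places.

0.05916

The two standard errors are √(0.5550×0.4450/223) = 0.03328 and √(0.7320×0.2680/82) = 0.04891.
Because the samples are independent, SE_diff = √(0.03328² + 0.04891²) = 0.05916.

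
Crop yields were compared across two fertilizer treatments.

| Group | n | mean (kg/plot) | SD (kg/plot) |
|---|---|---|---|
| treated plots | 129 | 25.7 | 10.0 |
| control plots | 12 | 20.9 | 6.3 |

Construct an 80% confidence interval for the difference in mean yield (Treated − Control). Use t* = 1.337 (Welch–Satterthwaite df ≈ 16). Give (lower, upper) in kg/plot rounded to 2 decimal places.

(2.10, 7.50)

SE₁ = s₁/√n₁ = 10.0/√129 = 0.8805; SE₂ = 6.3/√12 = 1.8187.
Independent samples, unequal variances: SE_diff = √(SE₁² + SE₂²) = √(0.77528025 + 3.30766969) = 2.0206.
t* = 1.337, so margin of error = 1.337 × 2.0206 = 2.7015.
Difference in means = 25.7 − 20.9 = 4.8000.
4.8000 ± 2.7015 → (2.10, 7.50).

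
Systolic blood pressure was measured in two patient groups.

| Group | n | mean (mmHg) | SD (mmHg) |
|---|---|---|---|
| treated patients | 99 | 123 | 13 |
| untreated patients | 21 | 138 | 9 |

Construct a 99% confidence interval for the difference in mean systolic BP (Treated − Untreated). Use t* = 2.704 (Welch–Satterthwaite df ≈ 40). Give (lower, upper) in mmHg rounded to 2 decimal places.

(-21.38, -8.62)

Standard errors of each mean: 13/√99 = 1.3065 and 9/√21 = 1.9640.
SE(x̄₁ − x̄₂) = √(1.3065² + 1.9640²) = 2.3589 for independent samples with unequal variances.
With t* = 2.704, the margin is 2.704 × 2.3589 = 6.3785.
x̄₁ − x̄₂ = 123 − 138 = -15.0000; the interval is -15.0000 ± 6.3785 = (-21.38, -8.62).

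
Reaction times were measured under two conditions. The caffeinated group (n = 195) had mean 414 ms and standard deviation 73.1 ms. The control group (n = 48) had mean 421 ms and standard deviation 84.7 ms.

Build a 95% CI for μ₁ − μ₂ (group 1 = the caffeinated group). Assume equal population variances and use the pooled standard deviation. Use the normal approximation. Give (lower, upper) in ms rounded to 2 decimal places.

Pooled variance s_p² = [194·73.1² + 47·84.7²] / (195+48−2) = 5700.5916, so s_p = 75.5023.
SE_diff = s_p·√(1/n₁ + 1/n₂) = 75.5023·√(1/195 + 1/48) = 12.1654.
z* = 1.960; margin = 1.960 × 12.1654 = 23.8442.
Difference = 414 − 421 = -7.0000.
-7.0000 ± 23.8442 → (-30.84, 16.84).

(-30.84, 16.84)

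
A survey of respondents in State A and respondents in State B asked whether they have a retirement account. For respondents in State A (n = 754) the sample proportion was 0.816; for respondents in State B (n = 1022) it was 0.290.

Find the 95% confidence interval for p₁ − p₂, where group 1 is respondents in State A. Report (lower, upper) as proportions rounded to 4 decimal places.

(0.4868, 0.5652)

The two standard errors are √(0.8160×0.1840/754) = 0.01411 and √(0.2900×0.7100/1022) = 0.01419.
Because the samples are independent, SE_diff = √(0.01411² + 0.01419²) = 0.02001.
Using z* = 1.960 for 95%, ME = 1.960 × 0.02001 = 0.03922.
p̂₁ − p̂₂ = 0.5260; interval 0.5260 ± 0.03922 gives (0.4868, 0.5652).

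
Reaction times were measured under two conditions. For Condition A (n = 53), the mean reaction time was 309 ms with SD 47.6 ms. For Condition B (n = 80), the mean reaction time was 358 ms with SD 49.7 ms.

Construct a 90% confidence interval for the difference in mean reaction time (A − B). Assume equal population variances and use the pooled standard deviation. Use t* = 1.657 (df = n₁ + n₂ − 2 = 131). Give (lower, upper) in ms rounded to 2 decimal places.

(-63.34, -34.66)

s_p = √[((n₁−1)s₁² + (n₂−1)s₂²)/(n₁+n₂−2)] = √[(52·47.6² + 79·49.7²)/131] = 48.8772.
SE = 48.8772·√(1/53 + 1/80) = 8.6566.
With t* = 1.657, margin = 1.657 × 8.6566 = 14.3440.
x̄₁ − x̄₂ = 309 − 358 = -49.0000; interval -49.0000 ± 14.3440 = (-63.34, -34.66).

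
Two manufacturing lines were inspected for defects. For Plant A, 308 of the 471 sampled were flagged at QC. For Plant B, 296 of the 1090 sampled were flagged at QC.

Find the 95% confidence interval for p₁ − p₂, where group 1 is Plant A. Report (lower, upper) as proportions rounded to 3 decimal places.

p̂₁ = 308/471 = 0.6539 and p̂₂ = 296/1090 = 0.2716.
SE₁ = √(p̂₁(1−p̂₁)/n₁) = √(0.6539·0.3461/471) = 0.02192; SE₂ = √(0.2716·0.7284/1090) = 0.01347.
Independent samples: SE of the difference = √(SE₁² + SE₂²) = √(0.0004804864 + 0.0001814409) = 0.02573.
z* for 95% confidence is 1.960, so the margin of error is 1.960 × 0.02573 = 0.05043.
Point estimate p̂₁ − p̂₂ = 0.6539 − 0.2716 = 0.3823.
0.3823 ± 0.05043 → (0.332, 0.433).

(0.332, 0.433)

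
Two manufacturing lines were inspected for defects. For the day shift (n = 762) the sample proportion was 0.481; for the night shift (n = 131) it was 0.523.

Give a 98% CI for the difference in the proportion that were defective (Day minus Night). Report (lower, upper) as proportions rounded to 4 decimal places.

SE₁ = √(p̂₁(1−p̂₁)/n₁) = √(0.4810·0.5190/762) = 0.01810; SE₂ = √(0.5230·0.4770/131) = 0.04364.
Independent samples: SE of the difference = √(SE₁² + SE₂²) = √(0.00032761 + 0.0019044496) = 0.04724.
z* for 98% confidence is 2.326, so the margin of error is 2.326 × 0.04724 = 0.10988.
Point estimate p̂₁ − p̂₂ = 0.4810 − 0.5230 = -0.0420.
-0.0420 ± 0.10988 → (-0.1519, 0.0679).

(-0.1519, 0.0679)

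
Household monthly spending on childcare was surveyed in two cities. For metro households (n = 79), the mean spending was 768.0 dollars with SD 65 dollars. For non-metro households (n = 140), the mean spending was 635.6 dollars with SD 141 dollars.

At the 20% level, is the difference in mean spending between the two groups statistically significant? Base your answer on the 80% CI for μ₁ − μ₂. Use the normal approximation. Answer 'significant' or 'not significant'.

Per-group SEs: s₁/√n₁ = 65/√79 = 7.3131, s₂/√n₂ = 141/√140 = 11.9167.
Unpooled SE of the difference: √(53.48143161 + 142.00773889) = 13.9817.
Margin of error = z* · SE = 1.282 × 13.9817 = 17.9245.
x̄₁ − x̄₂ = 768.0 − 635.6 = 132.4000.
CI: 132.4000 ± 17.9245 = (114.4755, 150.3245).
The interval (114.4755, 150.3245) does not contain 0, so the difference is significant.

significant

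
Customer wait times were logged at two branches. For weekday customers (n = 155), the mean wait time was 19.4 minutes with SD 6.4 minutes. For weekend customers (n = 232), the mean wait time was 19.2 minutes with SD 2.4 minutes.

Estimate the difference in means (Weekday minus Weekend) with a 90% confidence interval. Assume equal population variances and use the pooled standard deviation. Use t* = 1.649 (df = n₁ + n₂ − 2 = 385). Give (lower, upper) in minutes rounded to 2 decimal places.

s_p = √[((n₁−1)s₁² + (n₂−1)s₂²)/(n₁+n₂−2)] = √[(154·6.4² + 231·2.4²)/385] = 4.4542.
SE = 4.4542·√(1/155 + 1/232) = 0.4621.
With t* = 1.649, margin = 1.649 × 0.4621 = 0.7620.
x̄₁ − x̄₂ = 19.4 − 19.2 = 0.2000; interval 0.2000 ± 0.7620 = (-0.56, 0.96).

(-0.56, 0.96)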